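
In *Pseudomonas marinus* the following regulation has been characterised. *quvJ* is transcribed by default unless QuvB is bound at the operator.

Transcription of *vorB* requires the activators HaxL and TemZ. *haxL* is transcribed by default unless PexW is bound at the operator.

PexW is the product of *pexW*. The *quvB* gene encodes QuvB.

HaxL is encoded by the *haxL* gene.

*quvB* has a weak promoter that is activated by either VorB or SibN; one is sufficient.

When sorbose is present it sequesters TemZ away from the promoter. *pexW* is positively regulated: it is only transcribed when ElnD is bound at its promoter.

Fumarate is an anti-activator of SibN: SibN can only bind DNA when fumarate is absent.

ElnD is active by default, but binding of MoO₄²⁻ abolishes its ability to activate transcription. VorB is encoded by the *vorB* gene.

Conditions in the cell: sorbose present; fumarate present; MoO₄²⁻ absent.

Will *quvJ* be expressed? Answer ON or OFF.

MoO₄²⁻ is absent, so ElnD is active.
No repressor is bound and ElnD is active, so *pexW* is transcribed.
So PexW is produced and active.
With repressor PexW bound, *haxL* is not transcribed.
So HaxL is not produced.
Sorbose is present, so TemZ is inactive.
Required activator HaxL is absent, so *vorB* is not transcribed.
So VorB is not produced.
Fumarate is present, so SibN is inactive.
No activator is available at the *quvB* promoter, so *quvB* is not transcribed.
So QuvB is not produced.
With no repressor bound, *quvJ* is transcribed.

ON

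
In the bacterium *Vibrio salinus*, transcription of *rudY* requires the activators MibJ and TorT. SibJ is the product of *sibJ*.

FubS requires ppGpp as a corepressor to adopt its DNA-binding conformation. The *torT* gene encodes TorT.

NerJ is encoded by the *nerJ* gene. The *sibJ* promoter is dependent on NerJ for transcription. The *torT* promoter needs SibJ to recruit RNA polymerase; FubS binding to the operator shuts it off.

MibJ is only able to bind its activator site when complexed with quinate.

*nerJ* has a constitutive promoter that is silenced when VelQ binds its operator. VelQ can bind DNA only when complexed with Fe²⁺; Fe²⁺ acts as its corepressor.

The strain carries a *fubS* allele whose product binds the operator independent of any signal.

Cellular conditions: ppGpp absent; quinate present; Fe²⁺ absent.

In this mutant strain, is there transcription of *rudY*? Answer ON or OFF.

Quinate is present, so MibJ is active.
Fe²⁺ is absent, so VelQ is inactive.
With no repressor bound, *nerJ* is transcribed.
So NerJ is produced and active.
No repressor is bound and NerJ is active, so *sibJ* is transcribed.
So SibJ is produced and active.
FubS is constitutively active in this strain.
With repressor FubS bound, *torT* is not transcribed.
So TorT is not produced.
Required activator TorT is absent, so *rudY* is not transcribed.

OFF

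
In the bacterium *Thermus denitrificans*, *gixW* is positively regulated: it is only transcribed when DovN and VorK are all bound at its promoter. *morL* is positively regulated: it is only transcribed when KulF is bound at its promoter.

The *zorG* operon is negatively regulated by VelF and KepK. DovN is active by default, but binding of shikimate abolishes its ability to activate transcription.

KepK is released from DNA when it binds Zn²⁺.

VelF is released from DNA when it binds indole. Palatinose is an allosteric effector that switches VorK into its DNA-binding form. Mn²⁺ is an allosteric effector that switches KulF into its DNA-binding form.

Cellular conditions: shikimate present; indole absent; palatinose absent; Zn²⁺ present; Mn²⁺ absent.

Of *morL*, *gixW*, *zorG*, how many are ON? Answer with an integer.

0

Mn²⁺ is absent, so KulF is inactive.
Required activator KulF is absent, so *morL* is not transcribed.
→ *morL* is OFF.
Shikimate is present, so DovN is inactive.
Palatinose is absent, so VorK is inactive.
Required activator DovN is absent, so *gixW* is not transcribed.
→ *gixW* is OFF.
Indole is absent, so VelF is active.
Zn²⁺ is present, so KepK is inactive.
With repressor VelF bound, *zorG* is not transcribed.
→ *zorG* is OFF.
0 of the 3 genes are transcribed.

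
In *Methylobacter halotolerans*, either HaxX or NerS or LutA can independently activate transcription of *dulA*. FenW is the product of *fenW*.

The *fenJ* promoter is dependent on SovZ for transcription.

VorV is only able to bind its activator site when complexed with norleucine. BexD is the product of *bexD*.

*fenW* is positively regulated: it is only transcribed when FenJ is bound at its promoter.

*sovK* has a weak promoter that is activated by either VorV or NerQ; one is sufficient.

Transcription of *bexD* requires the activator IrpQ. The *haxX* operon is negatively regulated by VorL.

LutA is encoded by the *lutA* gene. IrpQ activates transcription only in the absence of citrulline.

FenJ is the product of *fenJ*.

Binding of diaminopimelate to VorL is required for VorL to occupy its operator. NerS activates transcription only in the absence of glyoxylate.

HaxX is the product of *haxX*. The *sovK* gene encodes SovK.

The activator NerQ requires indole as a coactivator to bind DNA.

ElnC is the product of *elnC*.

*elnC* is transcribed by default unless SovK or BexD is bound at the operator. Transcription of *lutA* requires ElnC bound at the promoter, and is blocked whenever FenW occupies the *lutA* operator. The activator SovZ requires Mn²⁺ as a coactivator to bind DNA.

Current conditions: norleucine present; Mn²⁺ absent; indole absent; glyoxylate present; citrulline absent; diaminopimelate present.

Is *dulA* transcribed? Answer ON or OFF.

Diaminopimelate is present, so VorL is active.
With repressor VorL bound, *haxX* is not transcribed.
So HaxX is not produced.
Glyoxylate is present, so NerS is inactive.
Norleucine is present, so VorV is active.
Indole is absent, so NerQ is inactive.
Activator VorV is present, so *sovK* is transcribed.
So SovK is produced and active.
Citrulline is absent, so IrpQ is active.
No repressor is bound and IrpQ is active, so *bexD* is transcribed.
So BexD is produced and active.
With repressor SovK bound, *elnC* is not transcribed.
So ElnC is not produced.
Mn²⁺ is absent, so SovZ is inactive.
Required activator SovZ is absent, so *fenJ* is not transcribed.
So FenJ is not produced.
Required activator FenJ is absent, so *fenW* is not transcribed.
So FenW is not produced.
Required activator ElnC is absent, so *lutA* is not transcribed.
So LutA is not produced.
No activator is available at the *dulA* promoter, so *dulA* is not transcribed.

OFF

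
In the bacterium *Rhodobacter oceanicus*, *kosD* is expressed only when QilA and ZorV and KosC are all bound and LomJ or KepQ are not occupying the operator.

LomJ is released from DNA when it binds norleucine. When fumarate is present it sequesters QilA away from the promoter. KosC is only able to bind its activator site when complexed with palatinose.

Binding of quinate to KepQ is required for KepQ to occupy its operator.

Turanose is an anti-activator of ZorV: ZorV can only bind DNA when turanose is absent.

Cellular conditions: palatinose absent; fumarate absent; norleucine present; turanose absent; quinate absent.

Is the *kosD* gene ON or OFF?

OFF

Norleucine is present, so LomJ is inactive.
Fumarate is absent, so QilA is active.
Turanose is absent, so ZorV is active.
Quinate is absent, so KepQ is inactive.
Palatinose is absent, so KosC is inactive.
Required activator KosC is absent, so *kosD* is not transcribed.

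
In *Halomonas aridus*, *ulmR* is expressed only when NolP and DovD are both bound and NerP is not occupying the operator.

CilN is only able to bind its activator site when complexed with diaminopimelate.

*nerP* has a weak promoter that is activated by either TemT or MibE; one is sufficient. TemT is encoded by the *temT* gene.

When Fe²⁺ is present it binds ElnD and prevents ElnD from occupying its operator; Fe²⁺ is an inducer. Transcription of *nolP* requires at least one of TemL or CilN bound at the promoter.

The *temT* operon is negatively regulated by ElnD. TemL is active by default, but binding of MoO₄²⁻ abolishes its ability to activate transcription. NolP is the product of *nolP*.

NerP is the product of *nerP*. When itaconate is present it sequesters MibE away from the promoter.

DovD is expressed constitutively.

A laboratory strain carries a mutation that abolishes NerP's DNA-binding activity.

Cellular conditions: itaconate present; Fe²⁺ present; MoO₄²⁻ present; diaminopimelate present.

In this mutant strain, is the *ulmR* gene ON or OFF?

NerP is non-functional in this strain, so it has no effect.
MoO₄²⁻ is present, so TemL is inactive.
Diaminopimelate is present, so CilN is active.
Activator CilN is present, so *nolP* is transcribed.
So NolP is produced and active.
DovD is produced constitutively and is active.
No repressor is bound and NolP and DovD are active, so *ulmR* is transcribed.

ON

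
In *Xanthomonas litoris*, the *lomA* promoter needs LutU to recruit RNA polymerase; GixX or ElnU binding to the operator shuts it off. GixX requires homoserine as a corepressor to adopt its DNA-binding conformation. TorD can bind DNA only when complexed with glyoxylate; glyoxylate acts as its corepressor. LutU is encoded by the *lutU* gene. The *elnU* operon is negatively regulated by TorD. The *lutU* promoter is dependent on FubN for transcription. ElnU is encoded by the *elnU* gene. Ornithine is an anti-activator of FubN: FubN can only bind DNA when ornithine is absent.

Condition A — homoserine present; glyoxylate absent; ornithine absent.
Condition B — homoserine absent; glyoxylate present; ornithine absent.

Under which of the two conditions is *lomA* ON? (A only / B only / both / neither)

Condition A:
Homoserine is present, so GixX is active.
Glyoxylate is absent, so TorD is inactive.
With no repressor bound, *elnU* is transcribed.
So ElnU is produced and active.
Ornithine is absent, so FubN is active.
No repressor is bound and FubN is active, so *lutU* is transcribed.
So LutU is produced and active.
With repressor GixX bound, *lomA* is not transcribed.
→ *lomA* is OFF in A.
Condition B:
Homoserine is absent, so GixX is inactive.
Glyoxylate is present, so TorD is active.
With repressor TorD bound, *elnU* is not transcribed.
So ElnU is not produced.
Ornithine is absent, so FubN is active.
No repressor is bound and FubN is active, so *lutU* is transcribed.
So LutU is produced and active.
No repressor is bound and LutU is active, so *lomA* is transcribed.
→ *lomA* is ON in B.

B only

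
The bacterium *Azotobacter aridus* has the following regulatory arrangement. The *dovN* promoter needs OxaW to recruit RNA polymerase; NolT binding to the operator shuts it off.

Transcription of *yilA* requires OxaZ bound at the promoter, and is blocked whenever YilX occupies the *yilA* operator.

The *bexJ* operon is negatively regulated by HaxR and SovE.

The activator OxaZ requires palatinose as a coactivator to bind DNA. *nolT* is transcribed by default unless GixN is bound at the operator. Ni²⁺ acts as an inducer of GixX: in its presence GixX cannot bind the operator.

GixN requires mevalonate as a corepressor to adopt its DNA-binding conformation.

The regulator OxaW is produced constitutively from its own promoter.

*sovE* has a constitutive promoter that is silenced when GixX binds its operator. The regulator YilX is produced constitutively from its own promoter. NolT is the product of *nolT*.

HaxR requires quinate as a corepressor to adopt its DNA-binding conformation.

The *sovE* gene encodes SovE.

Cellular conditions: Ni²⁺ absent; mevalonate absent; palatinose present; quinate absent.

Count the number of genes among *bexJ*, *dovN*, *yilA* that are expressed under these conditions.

1

Quinate is absent, so HaxR is inactive.
Ni²⁺ is absent, so GixX is active.
With repressor GixX bound, *sovE* is not transcribed.
So SovE is not produced.
With no repressor bound, *bexJ* is transcribed.
→ *bexJ* is ON.
Mevalonate is absent, so GixN is inactive.
With no repressor bound, *nolT* is transcribed.
So NolT is produced and active.
OxaW is produced constitutively and is active.
With repressor NolT bound, *dovN* is not transcribed.
→ *dovN* is OFF.
Palatinose is present, so OxaZ is active.
YilX is produced constitutively and is active.
With repressor YilX bound, *yilA* is not transcribed.
→ *yilA* is OFF.
1 of the 3 genes is transcribed.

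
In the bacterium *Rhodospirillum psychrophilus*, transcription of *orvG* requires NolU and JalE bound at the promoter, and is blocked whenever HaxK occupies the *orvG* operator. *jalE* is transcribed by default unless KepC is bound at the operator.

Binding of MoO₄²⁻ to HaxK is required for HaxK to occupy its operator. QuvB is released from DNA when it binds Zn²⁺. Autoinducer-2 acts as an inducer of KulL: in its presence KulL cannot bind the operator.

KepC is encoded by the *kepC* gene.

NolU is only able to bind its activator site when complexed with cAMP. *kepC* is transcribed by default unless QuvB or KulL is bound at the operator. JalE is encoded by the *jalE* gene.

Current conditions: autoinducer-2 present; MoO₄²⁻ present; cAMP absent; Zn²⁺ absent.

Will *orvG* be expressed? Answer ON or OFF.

cAMP is absent, so NolU is inactive.
Zn²⁺ is absent, so QuvB is active.
Autoinducer-2 is present, so KulL is inactive.
With repressor QuvB bound, *kepC* is not transcribed.
So KepC is not produced.
With no repressor bound, *jalE* is transcribed.
So JalE is produced and active.
MoO₄²⁻ is present, so HaxK is active.
With repressor HaxK bound, *orvG* is not transcribed.

OFF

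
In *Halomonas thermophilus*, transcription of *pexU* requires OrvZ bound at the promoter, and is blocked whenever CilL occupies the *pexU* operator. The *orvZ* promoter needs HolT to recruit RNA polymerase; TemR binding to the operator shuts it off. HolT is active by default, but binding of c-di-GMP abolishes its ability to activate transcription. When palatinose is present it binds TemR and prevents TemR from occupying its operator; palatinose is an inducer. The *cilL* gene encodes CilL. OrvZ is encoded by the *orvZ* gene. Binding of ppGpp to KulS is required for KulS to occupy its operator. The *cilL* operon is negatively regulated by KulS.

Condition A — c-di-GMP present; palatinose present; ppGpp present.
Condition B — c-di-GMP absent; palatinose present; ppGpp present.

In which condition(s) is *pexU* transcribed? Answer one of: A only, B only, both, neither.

Condition A:
c-di-GMP is present, so HolT is inactive.
Palatinose is present, so TemR is inactive.
Required activator HolT is absent, so *orvZ* is not transcribed.
So OrvZ is not produced.
ppGpp is present, so KulS is active.
With repressor KulS bound, *cilL* is not transcribed.
So CilL is not produced.
Required activator OrvZ is absent, so *pexU* is not transcribed.
→ *pexU* is OFF in A.
Condition B:
c-di-GMP is absent, so HolT is active.
Palatinose is present, so TemR is inactive.
No repressor is bound and HolT is active, so *orvZ* is transcribed.
So OrvZ is produced and active.
ppGpp is present, so KulS is active.
With repressor KulS bound, *cilL* is not transcribed.
So CilL is not produced.
No repressor is bound and OrvZ is active, so *pexU* is transcribed.
→ *pexU* is ON in B.

B only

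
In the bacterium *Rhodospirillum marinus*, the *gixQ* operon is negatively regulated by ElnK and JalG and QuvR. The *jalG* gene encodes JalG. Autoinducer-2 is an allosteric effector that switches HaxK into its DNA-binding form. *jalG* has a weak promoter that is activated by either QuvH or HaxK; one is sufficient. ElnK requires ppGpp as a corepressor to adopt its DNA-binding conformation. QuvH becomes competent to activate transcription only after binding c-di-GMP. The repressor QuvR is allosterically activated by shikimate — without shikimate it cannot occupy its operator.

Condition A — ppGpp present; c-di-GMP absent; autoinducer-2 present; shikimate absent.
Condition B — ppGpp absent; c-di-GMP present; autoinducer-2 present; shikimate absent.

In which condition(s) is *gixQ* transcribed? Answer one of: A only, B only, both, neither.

neither

Condition A:
ppGpp is present, so ElnK is active.
c-di-GMP is absent, so QuvH is inactive.
Autoinducer-2 is present, so HaxK is active.
Activator HaxK is present, so *jalG* is transcribed.
So JalG is produced and active.
Shikimate is absent, so QuvR is inactive.
With repressor ElnK bound, *gixQ* is not transcribed.
→ *gixQ* is OFF in A.
Condition B:
ppGpp is absent, so ElnK is inactive.
c-di-GMP is present, so QuvH is active.
Autoinducer-2 is present, so HaxK is active.
Activator QuvH is present, so *jalG* is transcribed.
So JalG is produced and active.
Shikimate is absent, so QuvR is inactive.
With repressor JalG bound, *gixQ* is not transcribed.
→ *gixQ* is OFF in B.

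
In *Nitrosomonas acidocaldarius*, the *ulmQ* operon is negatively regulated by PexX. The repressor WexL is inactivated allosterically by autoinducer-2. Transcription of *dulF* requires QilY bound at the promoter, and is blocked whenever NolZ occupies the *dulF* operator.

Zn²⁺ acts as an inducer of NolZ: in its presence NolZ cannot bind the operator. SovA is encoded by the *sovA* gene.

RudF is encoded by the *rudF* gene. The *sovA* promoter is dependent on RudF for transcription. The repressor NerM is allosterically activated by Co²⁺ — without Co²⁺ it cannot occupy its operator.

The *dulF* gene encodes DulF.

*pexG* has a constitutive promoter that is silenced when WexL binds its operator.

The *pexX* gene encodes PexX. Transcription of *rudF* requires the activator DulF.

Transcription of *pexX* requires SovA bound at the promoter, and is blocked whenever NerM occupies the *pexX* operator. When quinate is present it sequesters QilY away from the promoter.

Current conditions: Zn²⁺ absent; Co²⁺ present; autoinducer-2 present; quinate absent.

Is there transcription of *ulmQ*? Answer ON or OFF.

ON

Quinate is absent, so QilY is active.
Zn²⁺ is absent, so NolZ is active.
With repressor NolZ bound, *dulF* is not transcribed.
So DulF is not produced.
Required activator DulF is absent, so *rudF* is not transcribed.
So RudF is not produced.
Required activator RudF is absent, so *sovA* is not transcribed.
So SovA is not produced.
Co²⁺ is present, so NerM is active.
With repressor NerM bound, *pexX* is not transcribed.
So PexX is not produced.
With no repressor bound, *ulmQ* is transcribed.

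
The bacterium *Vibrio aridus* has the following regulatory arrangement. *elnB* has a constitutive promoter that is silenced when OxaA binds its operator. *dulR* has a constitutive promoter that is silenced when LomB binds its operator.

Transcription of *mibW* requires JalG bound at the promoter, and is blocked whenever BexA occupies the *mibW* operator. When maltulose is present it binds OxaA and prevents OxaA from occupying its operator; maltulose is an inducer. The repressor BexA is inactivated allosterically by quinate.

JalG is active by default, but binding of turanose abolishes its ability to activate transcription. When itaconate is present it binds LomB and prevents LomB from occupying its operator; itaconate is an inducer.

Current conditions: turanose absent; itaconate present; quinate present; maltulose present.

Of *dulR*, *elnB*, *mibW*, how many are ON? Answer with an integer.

Itaconate is present, so LomB is inactive.
With no repressor bound, *dulR* is transcribed.
→ *dulR* is ON.
Maltulose is present, so OxaA is inactive.
With no repressor bound, *elnB* is transcribed.
→ *elnB* is ON.
Quinate is present, so BexA is inactive.
Turanose is absent, so JalG is active.
No repressor is bound and JalG is active, so *mibW* is transcribed.
→ *mibW* is ON.
3 of the 3 genes are transcribed.

3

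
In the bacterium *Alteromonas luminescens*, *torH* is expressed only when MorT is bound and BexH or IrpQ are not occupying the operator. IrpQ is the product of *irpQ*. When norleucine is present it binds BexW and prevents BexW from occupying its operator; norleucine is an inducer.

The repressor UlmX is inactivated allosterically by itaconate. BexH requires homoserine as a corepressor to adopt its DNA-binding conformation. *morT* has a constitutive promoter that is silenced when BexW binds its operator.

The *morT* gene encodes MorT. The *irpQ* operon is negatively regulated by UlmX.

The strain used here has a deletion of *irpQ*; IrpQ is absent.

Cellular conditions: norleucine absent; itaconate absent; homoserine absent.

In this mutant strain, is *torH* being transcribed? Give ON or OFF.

Norleucine is absent, so BexW is active.
With repressor BexW bound, *morT* is not transcribed.
So MorT is not produced.
Homoserine is absent, so BexH is inactive.
IrpQ is non-functional in this strain, so it has no effect.
Required activator MorT is absent, so *torH* is not transcribed.

OFF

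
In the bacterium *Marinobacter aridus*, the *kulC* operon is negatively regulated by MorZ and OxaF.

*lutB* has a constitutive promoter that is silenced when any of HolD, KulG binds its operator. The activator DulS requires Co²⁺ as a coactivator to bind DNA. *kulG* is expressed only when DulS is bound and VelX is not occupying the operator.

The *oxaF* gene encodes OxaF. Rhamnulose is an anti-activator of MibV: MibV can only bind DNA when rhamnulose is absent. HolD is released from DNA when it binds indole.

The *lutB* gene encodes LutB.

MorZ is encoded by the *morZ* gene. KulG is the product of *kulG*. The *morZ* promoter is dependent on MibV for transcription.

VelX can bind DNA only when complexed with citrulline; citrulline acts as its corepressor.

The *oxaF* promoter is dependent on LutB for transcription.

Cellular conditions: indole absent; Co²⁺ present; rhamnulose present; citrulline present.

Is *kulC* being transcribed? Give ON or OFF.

Rhamnulose is present, so MibV is inactive.
Required activator MibV is absent, so *morZ* is not transcribed.
So MorZ is not produced.
Indole is absent, so HolD is active.
Co²⁺ is present, so DulS is active.
Citrulline is present, so VelX is active.
With repressor VelX bound, *kulG* is not transcribed.
So KulG is not produced.
With repressor HolD bound, *lutB* is not transcribed.
So LutB is not produced.
Required activator LutB is absent, so *oxaF* is not transcribed.
So OxaF is not produced.
With no repressor bound, *kulC* is transcribed.

ON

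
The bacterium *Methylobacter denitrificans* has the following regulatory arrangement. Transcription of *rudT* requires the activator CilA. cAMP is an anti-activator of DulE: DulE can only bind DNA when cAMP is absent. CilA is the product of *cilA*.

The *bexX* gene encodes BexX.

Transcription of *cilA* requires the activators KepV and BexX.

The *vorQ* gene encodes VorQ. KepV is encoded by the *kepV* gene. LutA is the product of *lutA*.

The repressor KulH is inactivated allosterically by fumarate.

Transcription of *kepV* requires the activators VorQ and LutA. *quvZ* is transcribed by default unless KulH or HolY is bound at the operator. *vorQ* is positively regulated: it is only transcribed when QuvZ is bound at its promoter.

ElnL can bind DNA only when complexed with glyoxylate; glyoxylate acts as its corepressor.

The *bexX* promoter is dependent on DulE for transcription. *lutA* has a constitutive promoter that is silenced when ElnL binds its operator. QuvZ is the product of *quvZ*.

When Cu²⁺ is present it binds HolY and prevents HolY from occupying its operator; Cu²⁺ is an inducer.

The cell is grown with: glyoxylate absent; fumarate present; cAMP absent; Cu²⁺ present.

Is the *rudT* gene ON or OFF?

ON

Fumarate is present, so KulH is inactive.
Cu²⁺ is present, so HolY is inactive.
With no repressor bound, *quvZ* is transcribed.
So QuvZ is produced and active.
No repressor is bound and QuvZ is active, so *vorQ* is transcribed.
So VorQ is produced and active.
Glyoxylate is absent, so ElnL is inactive.
With no repressor bound, *lutA* is transcribed.
So LutA is produced and active.
No repressor is bound and VorQ and LutA are active, so *kepV* is transcribed.
So KepV is produced and active.
cAMP is absent, so DulE is active.
No repressor is bound and DulE is active, so *bexX* is transcribed.
So BexX is produced and active.
No repressor is bound and KepV and BexX are active, so *cilA* is transcribed.
So CilA is produced and active.
No repressor is bound and CilA is active, so *rudT* is transcribed.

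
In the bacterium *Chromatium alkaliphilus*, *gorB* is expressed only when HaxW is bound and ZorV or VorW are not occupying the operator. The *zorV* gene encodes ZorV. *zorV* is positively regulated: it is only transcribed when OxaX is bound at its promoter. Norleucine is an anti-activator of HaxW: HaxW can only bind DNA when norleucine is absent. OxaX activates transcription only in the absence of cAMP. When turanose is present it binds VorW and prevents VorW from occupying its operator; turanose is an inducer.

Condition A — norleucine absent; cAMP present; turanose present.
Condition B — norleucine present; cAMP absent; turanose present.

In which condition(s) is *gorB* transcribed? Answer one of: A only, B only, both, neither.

Condition A:
Norleucine is absent, so HaxW is active.
cAMP is present, so OxaX is inactive.
Required activator OxaX is absent, so *zorV* is not transcribed.
So ZorV is not produced.
Turanose is present, so VorW is inactive.
No repressor is bound and HaxW is active, so *gorB* is transcribed.
→ *gorB* is ON in A.
Condition B:
Norleucine is present, so HaxW is inactive.
cAMP is absent, so OxaX is active.
No repressor is bound and OxaX is active, so *zorV* is transcribed.
So ZorV is produced and active.
Turanose is present, so VorW is inactive.
With repressor ZorV bound, *gorB* is not transcribed.
→ *gorB* is OFF in B.

A only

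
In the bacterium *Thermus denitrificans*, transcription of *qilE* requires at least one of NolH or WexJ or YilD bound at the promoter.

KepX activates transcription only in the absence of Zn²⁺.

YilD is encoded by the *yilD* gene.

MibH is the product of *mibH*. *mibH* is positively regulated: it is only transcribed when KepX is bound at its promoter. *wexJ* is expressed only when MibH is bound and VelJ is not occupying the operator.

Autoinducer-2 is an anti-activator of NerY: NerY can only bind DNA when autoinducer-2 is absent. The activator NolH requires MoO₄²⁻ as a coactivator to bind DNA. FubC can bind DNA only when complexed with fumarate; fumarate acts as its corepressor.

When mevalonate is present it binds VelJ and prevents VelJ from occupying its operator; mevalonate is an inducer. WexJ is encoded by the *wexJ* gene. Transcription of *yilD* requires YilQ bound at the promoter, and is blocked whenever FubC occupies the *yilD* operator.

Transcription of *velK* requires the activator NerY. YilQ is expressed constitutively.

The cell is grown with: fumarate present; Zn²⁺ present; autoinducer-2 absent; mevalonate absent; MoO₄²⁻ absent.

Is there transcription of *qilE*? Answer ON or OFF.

OFF

MoO₄²⁻ is absent, so NolH is inactive.
Zn²⁺ is present, so KepX is inactive.
Required activator KepX is absent, so *mibH* is not transcribed.
So MibH is not produced.
Mevalonate is absent, so VelJ is active.
With repressor VelJ bound, *wexJ* is not transcribed.
So WexJ is not produced.
Fumarate is present, so FubC is active.
YilQ is produced constitutively and is active.
With repressor FubC bound, *yilD* is not transcribed.
So YilD is not produced.
No activator is available at the *qilE* promoter, so *qilE* is not transcribed.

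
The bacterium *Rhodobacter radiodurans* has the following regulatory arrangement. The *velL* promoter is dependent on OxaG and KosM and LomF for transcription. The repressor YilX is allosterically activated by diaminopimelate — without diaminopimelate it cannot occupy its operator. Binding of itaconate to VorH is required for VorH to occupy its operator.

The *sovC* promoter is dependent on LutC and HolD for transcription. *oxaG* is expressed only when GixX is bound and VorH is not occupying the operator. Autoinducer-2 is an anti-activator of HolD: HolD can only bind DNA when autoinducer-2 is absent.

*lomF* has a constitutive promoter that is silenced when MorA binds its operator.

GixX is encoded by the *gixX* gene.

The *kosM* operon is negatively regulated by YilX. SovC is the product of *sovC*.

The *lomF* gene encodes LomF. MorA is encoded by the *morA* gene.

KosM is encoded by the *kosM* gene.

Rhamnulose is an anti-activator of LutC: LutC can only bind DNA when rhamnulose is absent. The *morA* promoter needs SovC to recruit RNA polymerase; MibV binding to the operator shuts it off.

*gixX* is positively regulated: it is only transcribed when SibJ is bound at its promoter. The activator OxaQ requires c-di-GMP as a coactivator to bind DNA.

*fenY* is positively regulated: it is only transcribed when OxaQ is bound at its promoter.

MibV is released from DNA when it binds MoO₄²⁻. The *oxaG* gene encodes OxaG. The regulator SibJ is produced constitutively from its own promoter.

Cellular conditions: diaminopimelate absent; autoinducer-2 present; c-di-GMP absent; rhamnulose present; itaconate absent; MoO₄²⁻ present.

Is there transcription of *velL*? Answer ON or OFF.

ON

Itaconate is absent, so VorH is inactive.
SibJ is produced constitutively and is active.
No repressor is bound and SibJ is active, so *gixX* is transcribed.
So GixX is produced and active.
No repressor is bound and GixX is active, so *oxaG* is transcribed.
So OxaG is produced and active.
Diaminopimelate is absent, so YilX is inactive.
With no repressor bound, *kosM* is transcribed.
So KosM is produced and active.
Rhamnulose is present, so LutC is inactive.
Autoinducer-2 is present, so HolD is inactive.
Required activator LutC is absent, so *sovC* is not transcribed.
So SovC is not produced.
MoO₄²⁻ is present, so MibV is inactive.
Required activator SovC is absent, so *morA* is not transcribed.
So MorA is not produced.
With no repressor bound, *lomF* is transcribed.
So LomF is produced and active.
No repressor is bound and OxaG and KosM and LomF are active, so *velL* is transcribed.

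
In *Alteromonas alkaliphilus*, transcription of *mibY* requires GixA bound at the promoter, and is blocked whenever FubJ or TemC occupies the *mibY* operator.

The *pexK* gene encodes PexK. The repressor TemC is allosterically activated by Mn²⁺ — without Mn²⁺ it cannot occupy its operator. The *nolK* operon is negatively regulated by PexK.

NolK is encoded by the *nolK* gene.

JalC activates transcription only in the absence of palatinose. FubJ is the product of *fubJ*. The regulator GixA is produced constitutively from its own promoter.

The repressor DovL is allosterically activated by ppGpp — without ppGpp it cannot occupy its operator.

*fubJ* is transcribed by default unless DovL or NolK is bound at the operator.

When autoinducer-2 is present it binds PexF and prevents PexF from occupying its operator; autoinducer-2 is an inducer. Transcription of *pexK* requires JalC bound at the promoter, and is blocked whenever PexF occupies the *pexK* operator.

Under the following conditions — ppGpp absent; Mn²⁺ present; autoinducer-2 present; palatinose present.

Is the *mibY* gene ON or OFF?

GixA is produced constitutively and is active.
ppGpp is absent, so DovL is inactive.
Palatinose is present, so JalC is inactive.
Autoinducer-2 is present, so PexF is inactive.
Required activator JalC is absent, so *pexK* is not transcribed.
So PexK is not produced.
With no repressor bound, *nolK* is transcribed.
So NolK is produced and active.
With repressor NolK bound, *fubJ* is not transcribed.
So FubJ is not produced.
Mn²⁺ is present, so TemC is active.
With repressor TemC bound, *mibY* is not transcribed.

OFF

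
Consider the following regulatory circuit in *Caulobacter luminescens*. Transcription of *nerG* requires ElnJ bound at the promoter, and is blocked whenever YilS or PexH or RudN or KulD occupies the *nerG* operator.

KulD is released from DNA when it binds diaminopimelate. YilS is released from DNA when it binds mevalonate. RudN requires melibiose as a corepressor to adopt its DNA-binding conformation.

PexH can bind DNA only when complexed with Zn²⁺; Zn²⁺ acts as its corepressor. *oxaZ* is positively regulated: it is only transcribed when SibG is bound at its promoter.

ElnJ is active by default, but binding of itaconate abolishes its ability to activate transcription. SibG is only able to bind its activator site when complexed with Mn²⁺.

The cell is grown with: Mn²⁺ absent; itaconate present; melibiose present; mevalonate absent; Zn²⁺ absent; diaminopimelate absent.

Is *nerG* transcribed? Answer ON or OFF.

Mevalonate is absent, so YilS is active.
Itaconate is present, so ElnJ is inactive.
Zn²⁺ is absent, so PexH is inactive.
Melibiose is present, so RudN is active.
Diaminopimelate is absent, so KulD is active.
With repressor YilS bound, *nerG* is not transcribed.

OFF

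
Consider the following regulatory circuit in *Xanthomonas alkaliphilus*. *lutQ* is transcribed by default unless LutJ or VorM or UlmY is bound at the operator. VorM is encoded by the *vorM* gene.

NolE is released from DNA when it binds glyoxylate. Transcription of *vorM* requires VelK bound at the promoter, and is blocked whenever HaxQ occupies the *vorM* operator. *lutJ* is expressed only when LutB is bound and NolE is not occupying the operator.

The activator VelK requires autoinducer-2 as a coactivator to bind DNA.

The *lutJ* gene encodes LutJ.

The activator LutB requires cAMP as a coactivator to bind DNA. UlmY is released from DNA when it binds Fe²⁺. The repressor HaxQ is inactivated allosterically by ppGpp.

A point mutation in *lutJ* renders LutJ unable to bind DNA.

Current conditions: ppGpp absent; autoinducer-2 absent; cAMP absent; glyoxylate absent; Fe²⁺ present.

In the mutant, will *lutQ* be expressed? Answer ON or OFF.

LutJ is non-functional in this strain, so it has no effect.
Autoinducer-2 is absent, so VelK is inactive.
ppGpp is absent, so HaxQ is active.
With repressor HaxQ bound, *vorM* is not transcribed.
So VorM is not produced.
Fe²⁺ is present, so UlmY is inactive.
With no repressor bound, *lutQ* is transcribed.

ON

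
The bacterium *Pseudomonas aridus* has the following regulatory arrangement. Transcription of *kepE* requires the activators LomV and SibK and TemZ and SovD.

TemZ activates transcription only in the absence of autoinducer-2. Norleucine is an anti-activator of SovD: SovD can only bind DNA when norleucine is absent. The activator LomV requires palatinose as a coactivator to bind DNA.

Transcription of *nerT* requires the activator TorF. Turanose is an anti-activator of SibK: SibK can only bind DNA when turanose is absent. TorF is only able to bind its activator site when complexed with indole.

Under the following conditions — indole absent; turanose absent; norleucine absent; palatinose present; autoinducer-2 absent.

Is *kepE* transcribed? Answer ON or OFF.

Palatinose is present, so LomV is active.
Turanose is absent, so SibK is active.
Autoinducer-2 is absent, so TemZ is active.
Norleucine is absent, so SovD is active.
No repressor is bound and LomV and SibK and TemZ and SovD are active, so *kepE* is transcribed.

ON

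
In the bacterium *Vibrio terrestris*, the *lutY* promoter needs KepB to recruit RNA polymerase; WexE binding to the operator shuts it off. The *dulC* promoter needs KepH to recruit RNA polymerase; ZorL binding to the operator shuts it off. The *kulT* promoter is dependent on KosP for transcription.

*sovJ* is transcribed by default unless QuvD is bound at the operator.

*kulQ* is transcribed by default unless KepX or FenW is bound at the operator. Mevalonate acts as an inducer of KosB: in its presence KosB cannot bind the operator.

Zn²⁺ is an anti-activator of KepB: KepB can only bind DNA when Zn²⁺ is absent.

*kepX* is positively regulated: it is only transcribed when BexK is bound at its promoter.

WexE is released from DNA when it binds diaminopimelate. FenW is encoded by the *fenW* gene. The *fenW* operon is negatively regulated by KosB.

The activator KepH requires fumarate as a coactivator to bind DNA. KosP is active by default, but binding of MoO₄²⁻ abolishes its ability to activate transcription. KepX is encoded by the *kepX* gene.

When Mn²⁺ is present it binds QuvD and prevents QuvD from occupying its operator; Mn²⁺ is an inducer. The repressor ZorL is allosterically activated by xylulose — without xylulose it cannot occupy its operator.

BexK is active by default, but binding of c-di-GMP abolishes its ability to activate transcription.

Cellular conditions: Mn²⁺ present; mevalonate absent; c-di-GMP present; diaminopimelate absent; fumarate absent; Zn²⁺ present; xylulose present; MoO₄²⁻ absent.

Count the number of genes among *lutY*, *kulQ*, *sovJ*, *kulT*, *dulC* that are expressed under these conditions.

3

Zn²⁺ is present, so KepB is inactive.
Diaminopimelate is absent, so WexE is active.
With repressor WexE bound, *lutY* is not transcribed.
→ *lutY* is OFF.
c-di-GMP is present, so BexK is inactive.
Required activator BexK is absent, so *kepX* is not transcribed.
So KepX is not produced.
Mevalonate is absent, so KosB is active.
With repressor KosB bound, *fenW* is not transcribed.
So FenW is not produced.
With no repressor bound, *kulQ* is transcribed.
→ *kulQ* is ON.
Mn²⁺ is present, so QuvD is inactive.
With no repressor bound, *sovJ* is transcribed.
→ *sovJ* is ON.
MoO₄²⁻ is absent, so KosP is active.
No repressor is bound and KosP is active, so *kulT* is transcribed.
→ *kulT* is ON.
Xylulose is present, so ZorL is active.
Fumarate is absent, so KepH is inactive.
With repressor ZorL bound, *dulC* is not transcribed.
→ *dulC* is OFF.
3 of the 5 genes are transcribed.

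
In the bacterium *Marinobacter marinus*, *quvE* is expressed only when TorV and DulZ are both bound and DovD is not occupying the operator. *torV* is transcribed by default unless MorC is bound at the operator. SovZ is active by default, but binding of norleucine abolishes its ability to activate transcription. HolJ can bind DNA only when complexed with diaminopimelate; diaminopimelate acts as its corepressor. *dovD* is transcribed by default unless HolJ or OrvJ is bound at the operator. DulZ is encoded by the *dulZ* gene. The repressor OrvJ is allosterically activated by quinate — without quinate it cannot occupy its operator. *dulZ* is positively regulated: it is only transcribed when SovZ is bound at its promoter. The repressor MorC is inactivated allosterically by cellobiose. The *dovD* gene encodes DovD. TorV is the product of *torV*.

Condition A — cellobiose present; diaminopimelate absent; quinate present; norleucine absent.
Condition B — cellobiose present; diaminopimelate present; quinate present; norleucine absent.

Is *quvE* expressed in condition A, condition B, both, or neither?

Condition A:
Cellobiose is present, so MorC is inactive.
With no repressor bound, *torV* is transcribed.
So TorV is produced and active.
Diaminopimelate is absent, so HolJ is inactive.
Quinate is present, so OrvJ is active.
With repressor OrvJ bound, *dovD* is not transcribed.
So DovD is not produced.
Norleucine is absent, so SovZ is active.
No repressor is bound and SovZ is active, so *dulZ* is transcribed.
So DulZ is produced and active.
No repressor is bound and TorV and DulZ are active, so *quvE* is transcribed.
→ *quvE* is ON in A.
Condition B:
Cellobiose is present, so MorC is inactive.
With no repressor bound, *torV* is transcribed.
So TorV is produced and active.
Diaminopimelate is present, so HolJ is active.
Quinate is present, so OrvJ is active.
With repressor HolJ bound, *dovD* is not transcribed.
So DovD is not produced.
Norleucine is absent, so SovZ is active.
No repressor is bound and SovZ is active, so *dulZ* is transcribed.
So DulZ is produced and active.
No repressor is bound and TorV and DulZ are active, so *quvE* is transcribed.
→ *quvE* is ON in B.

both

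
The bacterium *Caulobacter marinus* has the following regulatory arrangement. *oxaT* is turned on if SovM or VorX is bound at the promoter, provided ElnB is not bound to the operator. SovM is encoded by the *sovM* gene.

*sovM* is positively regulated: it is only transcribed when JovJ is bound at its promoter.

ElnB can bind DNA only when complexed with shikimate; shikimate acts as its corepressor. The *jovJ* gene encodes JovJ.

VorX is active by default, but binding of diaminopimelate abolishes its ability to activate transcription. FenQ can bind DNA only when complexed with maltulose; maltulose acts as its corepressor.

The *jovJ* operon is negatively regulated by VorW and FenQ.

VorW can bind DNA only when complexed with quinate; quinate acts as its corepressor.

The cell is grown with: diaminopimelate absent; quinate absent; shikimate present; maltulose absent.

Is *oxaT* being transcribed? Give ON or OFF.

Shikimate is present, so ElnB is active.
Quinate is absent, so VorW is inactive.
Maltulose is absent, so FenQ is inactive.
With no repressor bound, *jovJ* is transcribed.
So JovJ is produced and active.
No repressor is bound and JovJ is active, so *sovM* is transcribed.
So SovM is produced and active.
Diaminopimelate is absent, so VorX is active.
With repressor ElnB bound, *oxaT* is not transcribed.

OFF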